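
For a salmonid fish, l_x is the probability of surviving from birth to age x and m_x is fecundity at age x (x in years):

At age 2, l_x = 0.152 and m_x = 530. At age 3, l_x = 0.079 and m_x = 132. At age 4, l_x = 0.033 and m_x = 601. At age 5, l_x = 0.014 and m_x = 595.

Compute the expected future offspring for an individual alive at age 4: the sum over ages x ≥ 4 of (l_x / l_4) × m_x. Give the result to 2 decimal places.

853.42

l_4 = 0.033. Conditional survival from age 4 to x is l_x / l_4.
  x=4: (0.033/0.033) × 601 = 601.0000
  x=5: (0.014/0.033) × 595 = 252.4242
Sum = 601.0000 + 252.4242 = 853.4242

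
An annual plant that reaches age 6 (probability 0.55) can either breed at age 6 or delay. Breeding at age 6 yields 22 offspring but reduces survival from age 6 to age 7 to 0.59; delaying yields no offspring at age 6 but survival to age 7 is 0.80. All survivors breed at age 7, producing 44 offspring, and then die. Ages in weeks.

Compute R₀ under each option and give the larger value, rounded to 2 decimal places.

26.38

breed at age 6: R₀ = 0.55 × (22 + 0.59 × 44) = 0.55 × 47.9600 = 26.3780
delay to age 7: R₀ = 0.55 × (0.80 × 44) = 0.55 × 35.2000 = 19.3600
Higher: breed at age 6 (26.3780).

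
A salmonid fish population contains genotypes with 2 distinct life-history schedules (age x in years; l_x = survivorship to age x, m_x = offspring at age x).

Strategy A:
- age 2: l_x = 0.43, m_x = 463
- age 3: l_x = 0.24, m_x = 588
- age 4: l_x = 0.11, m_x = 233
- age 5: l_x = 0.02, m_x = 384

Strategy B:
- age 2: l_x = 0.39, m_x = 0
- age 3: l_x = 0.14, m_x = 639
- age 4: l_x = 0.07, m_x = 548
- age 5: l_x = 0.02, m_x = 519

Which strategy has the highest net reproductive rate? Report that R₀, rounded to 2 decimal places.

373.52

Strategy A: R₀ = 0.43×463 + 0.24×588 + 0.11×233 + 0.02×384 = 373.5200
Strategy B: R₀ = 0.39×0 + 0.14×639 + 0.07×548 + 0.02×519 = 138.2000
Highest R₀: strategy A with 373.5200.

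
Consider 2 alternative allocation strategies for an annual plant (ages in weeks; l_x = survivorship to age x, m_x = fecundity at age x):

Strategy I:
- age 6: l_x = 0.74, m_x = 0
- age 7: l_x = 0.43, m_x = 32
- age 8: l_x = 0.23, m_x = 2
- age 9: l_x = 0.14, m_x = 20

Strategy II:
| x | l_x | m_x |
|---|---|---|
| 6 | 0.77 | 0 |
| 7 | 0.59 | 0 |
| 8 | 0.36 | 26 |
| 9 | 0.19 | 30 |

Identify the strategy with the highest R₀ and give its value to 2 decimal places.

Strategy I: R₀ = 0.74×0 + 0.43×32 + 0.23×2 + 0.14×20 = 17.0200
Strategy II: R₀ = 0.77×0 + 0.59×0 + 0.36×26 + 0.19×30 = 15.0600
Highest R₀: strategy I with 17.0200.

17.02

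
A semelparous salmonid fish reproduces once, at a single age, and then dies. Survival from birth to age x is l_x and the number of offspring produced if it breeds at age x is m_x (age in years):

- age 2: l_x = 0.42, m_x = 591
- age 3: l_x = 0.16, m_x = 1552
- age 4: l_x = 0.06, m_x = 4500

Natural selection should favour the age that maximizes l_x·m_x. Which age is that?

Expected offspring if breeding at age x = l_x × m_x:
  age 2: 0.42 × 591 = 248.220
  age 3: 0.16 × 1552 = 248.320
  age 4: 0.06 × 4500 = 270.000
Maximum at age 4 (270.000).

4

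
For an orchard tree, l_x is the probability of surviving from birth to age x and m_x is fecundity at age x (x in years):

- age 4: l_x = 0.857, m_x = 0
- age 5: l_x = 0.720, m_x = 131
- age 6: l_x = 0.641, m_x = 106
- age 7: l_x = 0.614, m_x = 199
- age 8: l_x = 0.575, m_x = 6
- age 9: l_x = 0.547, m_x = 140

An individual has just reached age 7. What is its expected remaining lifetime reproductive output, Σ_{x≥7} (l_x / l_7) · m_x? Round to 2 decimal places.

l_7 = 0.614. Conditional survival from age 7 to x is l_x / l_7.
  x=7: (0.614/0.614) × 199 = 199.0000
  x=8: (0.575/0.614) × 6 = 5.6189
  x=9: (0.547/0.614) × 140 = 124.7231
Sum = 199.0000 + 5.6189 + 124.7231 = 329.3420

329.34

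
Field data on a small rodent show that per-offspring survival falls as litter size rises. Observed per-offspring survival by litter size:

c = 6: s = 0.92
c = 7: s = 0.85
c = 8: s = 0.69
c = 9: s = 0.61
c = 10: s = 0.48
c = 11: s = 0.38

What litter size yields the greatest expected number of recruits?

Expected recruits = c × s(c):
  c=6: 6 × 0.92 = 5.520
  c=7: 7 × 0.85 = 5.950
  c=8: 8 × 0.69 = 5.520
  c=9: 9 × 0.61 = 5.490
  c=10: 10 × 0.48 = 4.800
  c=11: 11 × 0.38 = 4.180
Maximum at c = 7 (5.950 recruits).

7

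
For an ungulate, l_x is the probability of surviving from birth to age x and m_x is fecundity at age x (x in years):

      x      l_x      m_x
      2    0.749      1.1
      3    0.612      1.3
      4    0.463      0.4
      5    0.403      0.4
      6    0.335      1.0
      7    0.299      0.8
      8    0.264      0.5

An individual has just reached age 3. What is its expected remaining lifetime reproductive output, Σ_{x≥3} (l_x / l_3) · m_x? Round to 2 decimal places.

l_3 = 0.612. Conditional survival from age 3 to x is l_x / l_3.
  x=3: (0.612/0.612) × 1.3 = 1.3000
  x=4: (0.463/0.612) × 0.4 = 0.3026
  x=5: (0.403/0.612) × 0.4 = 0.2634
  x=6: (0.335/0.612) × 1.0 = 0.5474
  x=7: (0.299/0.612) × 0.8 = 0.3908
  x=8: (0.264/0.612) × 0.5 = 0.2157
Sum = 1.3000 + 0.3026 + 0.2634 + 0.5474 + 0.3908 + 0.2157 = 3.0199

3.02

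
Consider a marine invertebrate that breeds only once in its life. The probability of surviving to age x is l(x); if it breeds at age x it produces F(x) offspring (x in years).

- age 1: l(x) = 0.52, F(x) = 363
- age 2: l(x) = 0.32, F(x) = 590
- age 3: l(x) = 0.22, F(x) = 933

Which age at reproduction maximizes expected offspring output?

3

Expected offspring if breeding at age x = l(x) × F(x):
  age 1: 0.52 × 363 = 188.760
  age 2: 0.32 × 590 = 188.800
  age 3: 0.22 × 933 = 205.260
Maximum at age 3 (205.260).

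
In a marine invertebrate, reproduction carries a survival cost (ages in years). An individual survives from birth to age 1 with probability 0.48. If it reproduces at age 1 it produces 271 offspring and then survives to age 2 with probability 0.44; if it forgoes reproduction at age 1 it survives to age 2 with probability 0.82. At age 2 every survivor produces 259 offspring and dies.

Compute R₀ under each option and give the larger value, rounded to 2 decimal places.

breed at age 1: R₀ = 0.48 × (271 + 0.44 × 259) = 0.48 × 384.9600 = 184.7808
delay to age 2: R₀ = 0.48 × (0.82 × 259) = 0.48 × 212.3800 = 101.9424
Higher: breed at age 1 (184.7808).

184.78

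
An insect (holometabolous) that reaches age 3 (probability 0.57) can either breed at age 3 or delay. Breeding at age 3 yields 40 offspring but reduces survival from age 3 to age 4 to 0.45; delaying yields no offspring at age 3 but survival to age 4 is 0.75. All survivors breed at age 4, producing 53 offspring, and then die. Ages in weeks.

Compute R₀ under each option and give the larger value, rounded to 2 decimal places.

breed at age 3: R₀ = 0.57 × (40 + 0.45 × 53) = 0.57 × 63.8500 = 36.3945
delay to age 4: R₀ = 0.57 × (0.75 × 53) = 0.57 × 39.7500 = 22.6575
Higher: breed at age 3 (36.3945).

36.39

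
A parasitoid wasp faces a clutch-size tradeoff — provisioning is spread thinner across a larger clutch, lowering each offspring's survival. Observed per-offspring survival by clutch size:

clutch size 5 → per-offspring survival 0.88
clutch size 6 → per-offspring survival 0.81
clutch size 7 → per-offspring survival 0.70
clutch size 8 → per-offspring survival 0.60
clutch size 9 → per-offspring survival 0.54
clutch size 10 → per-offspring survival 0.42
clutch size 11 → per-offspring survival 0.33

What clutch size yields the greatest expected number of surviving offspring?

Expected surviving offspring = c × s(c):
  c=5: 5 × 0.88 = 4.400
  c=6: 6 × 0.81 = 4.860
  c=7: 7 × 0.70 = 4.900
  c=8: 8 × 0.60 = 4.800
  c=9: 9 × 0.54 = 4.860
  c=10: 10 × 0.42 = 4.200
  c=11: 11 × 0.33 = 3.630
Maximum at c = 7 (4.900 surviving offspring).

7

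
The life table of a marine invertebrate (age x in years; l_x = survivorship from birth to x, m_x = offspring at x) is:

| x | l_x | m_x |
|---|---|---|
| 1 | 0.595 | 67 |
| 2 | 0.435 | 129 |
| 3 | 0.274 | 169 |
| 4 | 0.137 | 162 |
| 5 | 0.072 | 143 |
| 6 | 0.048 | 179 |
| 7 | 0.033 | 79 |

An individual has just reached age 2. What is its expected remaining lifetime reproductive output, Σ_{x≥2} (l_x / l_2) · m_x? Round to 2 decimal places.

335.89

l_2 = 0.435. Conditional survival from age 2 to x is l_x / l_2.
  x=2: (0.435/0.435) × 129 = 129.0000
  x=3: (0.274/0.435) × 169 = 106.4506
  x=4: (0.137/0.435) × 162 = 51.0207
  x=5: (0.072/0.435) × 143 = 23.6690
  x=6: (0.048/0.435) × 179 = 19.7517
  x=7: (0.033/0.435) × 79 = 5.9931
Sum = 129.0000 + 106.4506 + 51.0207 + 23.6690 + 19.7517 + 5.9931 = 335.8851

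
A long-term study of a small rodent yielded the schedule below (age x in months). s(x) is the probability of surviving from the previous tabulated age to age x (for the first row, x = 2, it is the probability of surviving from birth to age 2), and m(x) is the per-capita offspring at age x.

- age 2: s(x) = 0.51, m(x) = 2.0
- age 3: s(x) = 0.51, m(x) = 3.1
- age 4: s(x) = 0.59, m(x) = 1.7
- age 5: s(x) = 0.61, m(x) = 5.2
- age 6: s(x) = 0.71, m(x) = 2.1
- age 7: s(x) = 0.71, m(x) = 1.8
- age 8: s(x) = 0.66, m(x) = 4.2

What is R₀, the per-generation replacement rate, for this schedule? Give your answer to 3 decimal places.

Survivorship from birth: l_x = s_2·s_3·…·s_x.
  l_2 = 0.51000
  l_3 = 0.26010
  l_4 = 0.15346
  l_5 = 0.09361
  l_6 = 0.06646
  l_7 = 0.04719
  l_8 = 0.03114
R₀ = Σ l_x m(x):
  age 2: 0.51000 × 2.0 = 1.0200
  age 3: 0.26010 × 3.1 = 0.8063
  age 4: 0.15346 × 1.7 = 0.2609
  age 5: 0.09361 × 5.2 = 0.4868
  age 6: 0.06646 × 2.1 = 0.1396
  age 7: 0.04719 × 1.8 = 0.0849
  age 8: 0.03114 × 4.2 = 0.1308
R₀ = 1.0200 + 0.8063 + 0.2609 + 0.4868 + 0.1396 + 0.0849 + 0.1308 = 2.9293

2.929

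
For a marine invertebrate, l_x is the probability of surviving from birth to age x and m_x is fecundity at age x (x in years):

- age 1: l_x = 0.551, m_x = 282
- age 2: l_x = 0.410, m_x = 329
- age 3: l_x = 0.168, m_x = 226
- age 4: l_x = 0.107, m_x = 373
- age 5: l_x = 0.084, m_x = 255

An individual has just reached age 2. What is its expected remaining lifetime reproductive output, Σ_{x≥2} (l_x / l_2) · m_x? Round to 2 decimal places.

l_2 = 0.410. Conditional survival from age 2 to x is l_x / l_2.
  x=2: (0.410/0.410) × 329 = 329.0000
  x=3: (0.168/0.410) × 226 = 92.6049
  x=4: (0.107/0.410) × 373 = 97.3439
  x=5: (0.084/0.410) × 255 = 52.2439
Sum = 329.0000 + 92.6049 + 97.3439 + 52.2439 = 571.1927

571.19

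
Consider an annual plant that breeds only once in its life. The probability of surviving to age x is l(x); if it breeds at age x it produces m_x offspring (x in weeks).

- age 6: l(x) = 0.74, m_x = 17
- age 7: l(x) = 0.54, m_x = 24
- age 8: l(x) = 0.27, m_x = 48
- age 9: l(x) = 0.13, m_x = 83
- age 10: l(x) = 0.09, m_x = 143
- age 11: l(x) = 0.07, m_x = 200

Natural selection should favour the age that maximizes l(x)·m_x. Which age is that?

11

Expected offspring if breeding at age x = l(x) × m_x:
  age 6: 0.74 × 17 = 12.580
  age 7: 0.54 × 24 = 12.960
  age 8: 0.27 × 48 = 12.960
  age 9: 0.13 × 83 = 10.790
  age 10: 0.09 × 143 = 12.870
  age 11: 0.07 × 200 = 14.000
Maximum at age 11 (14.000).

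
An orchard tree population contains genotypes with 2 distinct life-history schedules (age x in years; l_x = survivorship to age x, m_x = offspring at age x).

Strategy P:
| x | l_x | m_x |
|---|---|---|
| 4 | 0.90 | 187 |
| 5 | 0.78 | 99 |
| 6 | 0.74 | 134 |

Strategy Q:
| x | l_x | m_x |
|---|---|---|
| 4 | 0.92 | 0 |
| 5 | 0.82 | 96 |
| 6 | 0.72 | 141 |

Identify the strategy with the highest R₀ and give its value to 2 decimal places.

Strategy P: R₀ = 0.90×187 + 0.78×99 + 0.74×134 = 344.6800
Strategy Q: R₀ = 0.92×0 + 0.82×96 + 0.72×141 = 180.2400
Highest R₀: strategy P with 344.6800.

344.68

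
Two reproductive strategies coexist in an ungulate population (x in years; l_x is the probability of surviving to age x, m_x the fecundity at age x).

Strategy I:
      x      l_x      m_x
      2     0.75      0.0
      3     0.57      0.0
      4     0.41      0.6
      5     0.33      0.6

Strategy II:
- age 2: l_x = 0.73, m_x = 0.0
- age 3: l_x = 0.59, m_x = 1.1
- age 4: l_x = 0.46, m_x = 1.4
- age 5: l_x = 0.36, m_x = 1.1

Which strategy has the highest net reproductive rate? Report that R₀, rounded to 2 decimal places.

Strategy I: R₀ = 0.75×0.0 + 0.57×0.0 + 0.41×0.6 + 0.33×0.6 = 0.4440
Strategy II: R₀ = 0.73×0.0 + 0.59×1.1 + 0.46×1.4 + 0.36×1.1 = 1.6890
Highest R₀: strategy II with 1.6890.

1.69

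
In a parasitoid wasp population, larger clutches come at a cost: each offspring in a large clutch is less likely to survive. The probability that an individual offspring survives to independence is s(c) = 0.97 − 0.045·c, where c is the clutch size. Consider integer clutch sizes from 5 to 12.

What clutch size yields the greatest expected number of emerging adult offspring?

Expected emerging adult offspring = c × s(c):
  c=5: 5 × 0.745 = 3.725
  c=6: 6 × 0.700 = 4.200
  c=7: 7 × 0.655 = 4.585
  c=8: 8 × 0.610 = 4.880
  c=9: 9 × 0.565 = 5.085
  c=10: 10 × 0.520 = 5.200
  c=11: 11 × 0.475 = 5.225
  c=12: 12 × 0.430 = 5.160
Maximum at c = 11 (5.225 emerging adult offspring).

11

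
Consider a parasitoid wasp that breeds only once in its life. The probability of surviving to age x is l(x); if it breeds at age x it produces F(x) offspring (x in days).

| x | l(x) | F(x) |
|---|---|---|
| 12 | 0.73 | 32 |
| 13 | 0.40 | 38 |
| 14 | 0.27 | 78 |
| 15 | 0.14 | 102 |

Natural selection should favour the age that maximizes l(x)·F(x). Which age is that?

12

Expected offspring if breeding at age x = l(x) × F(x):
  age 12: 0.73 × 32 = 23.360
  age 13: 0.40 × 38 = 15.200
  age 14: 0.27 × 78 = 21.060
  age 15: 0.14 × 102 = 14.280
Maximum at age 12 (23.360).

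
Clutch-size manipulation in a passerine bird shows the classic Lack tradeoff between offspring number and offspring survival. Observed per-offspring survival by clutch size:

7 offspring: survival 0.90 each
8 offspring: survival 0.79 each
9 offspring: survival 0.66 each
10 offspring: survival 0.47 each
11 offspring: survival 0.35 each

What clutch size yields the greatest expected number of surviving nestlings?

8

Expected surviving nestlings = c × s(c):
  c=7: 7 × 0.90 = 6.300
  c=8: 8 × 0.79 = 6.320
  c=9: 9 × 0.66 = 5.940
  c=10: 10 × 0.47 = 4.700
  c=11: 11 × 0.35 = 3.850
Maximum at c = 8 (6.320 surviving nestlings).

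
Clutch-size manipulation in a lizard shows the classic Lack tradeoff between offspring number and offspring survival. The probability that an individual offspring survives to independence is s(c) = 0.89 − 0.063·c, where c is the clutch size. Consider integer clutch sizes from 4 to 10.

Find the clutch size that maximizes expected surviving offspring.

7

Expected surviving offspring = c × s(c):
  c=4: 4 × 0.638 = 2.552
  c=5: 5 × 0.575 = 2.875
  c=6: 6 × 0.512 = 3.072
  c=7: 7 × 0.449 = 3.143
  c=8: 8 × 0.386 = 3.088
  c=9: 9 × 0.323 = 2.907
  c=10: 10 × 0.260 = 2.600
Maximum at c = 7 (3.143 surviving offspring).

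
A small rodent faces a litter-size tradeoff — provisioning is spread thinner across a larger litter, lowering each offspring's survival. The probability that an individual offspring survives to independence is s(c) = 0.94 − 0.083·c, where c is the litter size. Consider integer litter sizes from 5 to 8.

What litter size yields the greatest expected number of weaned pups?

Expected weaned pups = c × s(c):
  c=5: 5 × 0.525 = 2.625
  c=6: 6 × 0.442 = 2.652
  c=7: 7 × 0.359 = 2.513
  c=8: 8 × 0.276 = 2.208
Maximum at c = 6 (2.652 weaned pups).

6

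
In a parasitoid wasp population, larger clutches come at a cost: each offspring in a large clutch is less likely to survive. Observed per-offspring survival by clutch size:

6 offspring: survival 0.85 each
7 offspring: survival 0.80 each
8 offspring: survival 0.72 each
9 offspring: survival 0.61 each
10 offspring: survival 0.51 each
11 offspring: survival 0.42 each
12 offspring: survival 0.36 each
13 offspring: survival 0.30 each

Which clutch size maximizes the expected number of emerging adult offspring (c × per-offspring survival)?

8

Expected emerging adult offspring = c × s(c):
  c=6: 6 × 0.85 = 5.100
  c=7: 7 × 0.80 = 5.600
  c=8: 8 × 0.72 = 5.760
  c=9: 9 × 0.61 = 5.490
  c=10: 10 × 0.51 = 5.100
  c=11: 11 × 0.42 = 4.620
  c=12: 12 × 0.36 = 4.320
  c=13: 13 × 0.30 = 3.900
Maximum at c = 8 (5.760 emerging adult offspring).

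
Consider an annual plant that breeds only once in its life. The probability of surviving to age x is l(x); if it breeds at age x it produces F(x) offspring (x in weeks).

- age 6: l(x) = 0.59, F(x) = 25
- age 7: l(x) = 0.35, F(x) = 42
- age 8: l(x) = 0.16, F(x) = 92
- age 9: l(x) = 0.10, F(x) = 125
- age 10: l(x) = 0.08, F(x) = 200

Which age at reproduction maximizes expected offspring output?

10

Expected offspring if breeding at age x = l(x) × F(x):
  age 6: 0.59 × 25 = 14.750
  age 7: 0.35 × 42 = 14.700
  age 8: 0.16 × 92 = 14.720
  age 9: 0.10 × 125 = 12.500
  age 10: 0.08 × 200 = 16.000
Maximum at age 10 (16.000).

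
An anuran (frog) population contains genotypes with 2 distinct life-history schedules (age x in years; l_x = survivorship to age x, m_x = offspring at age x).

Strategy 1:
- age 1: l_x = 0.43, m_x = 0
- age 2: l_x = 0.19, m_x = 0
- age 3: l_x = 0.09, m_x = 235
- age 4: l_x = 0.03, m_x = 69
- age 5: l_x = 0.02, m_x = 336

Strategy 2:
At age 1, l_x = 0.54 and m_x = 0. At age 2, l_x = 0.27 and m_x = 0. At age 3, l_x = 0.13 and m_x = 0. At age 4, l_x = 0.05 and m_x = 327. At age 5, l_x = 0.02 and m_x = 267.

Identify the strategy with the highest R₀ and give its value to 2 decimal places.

29.94

Strategy 1: R₀ = 0.43×0 + 0.19×0 + 0.09×235 + 0.03×69 + 0.02×336 = 29.9400
Strategy 2: R₀ = 0.54×0 + 0.27×0 + 0.13×0 + 0.05×327 + 0.02×267 = 21.6900
Highest R₀: strategy 1 with 29.9400.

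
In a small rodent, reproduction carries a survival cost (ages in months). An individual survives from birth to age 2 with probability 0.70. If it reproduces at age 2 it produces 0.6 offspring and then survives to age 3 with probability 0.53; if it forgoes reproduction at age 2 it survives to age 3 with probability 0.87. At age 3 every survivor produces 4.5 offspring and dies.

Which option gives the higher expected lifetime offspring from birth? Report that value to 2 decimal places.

breed at age 2: R₀ = 0.70 × (0.6 + 0.53 × 4.5) = 0.70 × 2.9850 = 2.0895
delay to age 3: R₀ = 0.70 × (0.87 × 4.5) = 0.70 × 3.9150 = 2.7405
Higher: delay to age 3 (2.7405).

2.74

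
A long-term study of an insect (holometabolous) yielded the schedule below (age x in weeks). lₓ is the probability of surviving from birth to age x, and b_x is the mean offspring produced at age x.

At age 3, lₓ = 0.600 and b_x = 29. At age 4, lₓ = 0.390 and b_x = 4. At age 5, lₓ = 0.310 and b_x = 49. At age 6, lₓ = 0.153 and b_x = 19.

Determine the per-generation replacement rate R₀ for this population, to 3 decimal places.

37.057

R₀ = Σ lₓ b_x:
  age 3: 0.600 × 29 = 17.4000
  age 4: 0.390 × 4 = 1.5600
  age 5: 0.310 × 49 = 15.1900
  age 6: 0.153 × 19 = 2.9070
R₀ = 17.4000 + 1.5600 + 15.1900 + 2.9070 = 37.0570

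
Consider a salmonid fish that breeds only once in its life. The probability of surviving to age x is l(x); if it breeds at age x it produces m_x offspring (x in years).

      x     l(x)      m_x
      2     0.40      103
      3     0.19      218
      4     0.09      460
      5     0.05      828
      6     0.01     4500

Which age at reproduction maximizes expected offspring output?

Expected offspring if breeding at age x = l(x) × m_x:
  age 2: 0.40 × 103 = 41.200
  age 3: 0.19 × 218 = 41.420
  age 4: 0.09 × 460 = 41.400
  age 5: 0.05 × 828 = 41.400
  age 6: 0.01 × 4500 = 45.000
Maximum at age 6 (45.000).

6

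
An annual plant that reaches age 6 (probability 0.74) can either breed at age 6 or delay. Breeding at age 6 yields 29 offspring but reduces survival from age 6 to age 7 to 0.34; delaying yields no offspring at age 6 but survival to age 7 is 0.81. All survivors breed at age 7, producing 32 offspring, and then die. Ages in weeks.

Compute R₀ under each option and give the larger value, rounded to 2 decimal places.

29.51

breed at age 6: R₀ = 0.74 × (29 + 0.34 × 32) = 0.74 × 39.8800 = 29.5112
delay to age 7: R₀ = 0.74 × (0.81 × 32) = 0.74 × 25.9200 = 19.1808
Higher: breed at age 6 (29.5112).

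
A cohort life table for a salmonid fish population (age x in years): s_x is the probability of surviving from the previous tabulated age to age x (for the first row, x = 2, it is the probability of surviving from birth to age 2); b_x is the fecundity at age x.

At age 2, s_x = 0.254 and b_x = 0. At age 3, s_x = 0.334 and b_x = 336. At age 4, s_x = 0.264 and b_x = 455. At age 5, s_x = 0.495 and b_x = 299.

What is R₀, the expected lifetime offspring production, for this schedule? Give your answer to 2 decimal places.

Survivorship from birth: l_x = s_2·s_3·…·s_x.
  l_2 = 0.25400
  l_3 = 0.08484
  l_4 = 0.02240
  l_5 = 0.01109
R₀ = Σ l_x b_x:
  age 2: 0.25400 × 0 = 0.0000
  age 3: 0.08484 × 336 = 28.5062
  age 4: 0.02240 × 455 = 10.1920
  age 5: 0.01109 × 299 = 3.3159
R₀ = 0.0000 + 28.5062 + 10.1920 + 3.3159 = 42.0142

42.01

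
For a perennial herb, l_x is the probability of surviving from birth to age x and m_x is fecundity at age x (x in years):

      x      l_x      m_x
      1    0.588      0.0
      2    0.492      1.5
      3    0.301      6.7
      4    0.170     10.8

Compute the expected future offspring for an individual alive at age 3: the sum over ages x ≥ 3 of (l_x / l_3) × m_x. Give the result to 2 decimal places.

l_3 = 0.301. Conditional survival from age 3 to x is l_x / l_3.
  x=3: (0.301/0.301) × 6.7 = 6.7000
  x=4: (0.170/0.301) × 10.8 = 6.0997
Sum = 6.7000 + 6.0997 = 12.7997

12.80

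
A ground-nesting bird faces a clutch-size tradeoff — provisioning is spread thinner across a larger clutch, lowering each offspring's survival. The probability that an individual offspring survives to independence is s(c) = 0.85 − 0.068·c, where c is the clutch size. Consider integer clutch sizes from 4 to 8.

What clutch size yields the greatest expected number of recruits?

6

Expected recruits = c × s(c):
  c=4: 4 × 0.578 = 2.312
  c=5: 5 × 0.510 = 2.550
  c=6: 6 × 0.442 = 2.652
  c=7: 7 × 0.374 = 2.618
  c=8: 8 × 0.306 = 2.448
Maximum at c = 6 (2.652 recruits).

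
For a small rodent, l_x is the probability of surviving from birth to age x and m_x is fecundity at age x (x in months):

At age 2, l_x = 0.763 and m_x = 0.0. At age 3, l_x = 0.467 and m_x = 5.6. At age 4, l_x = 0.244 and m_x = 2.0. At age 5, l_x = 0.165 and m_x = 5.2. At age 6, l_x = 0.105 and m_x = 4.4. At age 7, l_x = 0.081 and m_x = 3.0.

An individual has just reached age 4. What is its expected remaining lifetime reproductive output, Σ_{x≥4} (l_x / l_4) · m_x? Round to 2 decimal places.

8.41

l_4 = 0.244. Conditional survival from age 4 to x is l_x / l_4.
  x=4: (0.244/0.244) × 2.0 = 2.0000
  x=5: (0.165/0.244) × 5.2 = 3.5164
  x=6: (0.105/0.244) × 4.4 = 1.8934
  x=7: (0.081/0.244) × 3.0 = 0.9959
Sum = 2.0000 + 3.5164 + 1.8934 + 0.9959 = 8.4057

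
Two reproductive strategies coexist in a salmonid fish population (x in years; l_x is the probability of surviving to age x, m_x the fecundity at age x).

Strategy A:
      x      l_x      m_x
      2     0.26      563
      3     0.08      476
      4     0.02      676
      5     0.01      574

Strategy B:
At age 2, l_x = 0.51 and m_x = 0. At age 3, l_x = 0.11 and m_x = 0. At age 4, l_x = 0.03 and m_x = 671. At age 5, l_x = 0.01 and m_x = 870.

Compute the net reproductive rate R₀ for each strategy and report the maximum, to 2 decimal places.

Strategy A: R₀ = 0.26×563 + 0.08×476 + 0.02×676 + 0.01×574 = 203.7200
Strategy B: R₀ = 0.51×0 + 0.11×0 + 0.03×671 + 0.01×870 = 28.8300
Highest R₀: strategy A with 203.7200.

203.72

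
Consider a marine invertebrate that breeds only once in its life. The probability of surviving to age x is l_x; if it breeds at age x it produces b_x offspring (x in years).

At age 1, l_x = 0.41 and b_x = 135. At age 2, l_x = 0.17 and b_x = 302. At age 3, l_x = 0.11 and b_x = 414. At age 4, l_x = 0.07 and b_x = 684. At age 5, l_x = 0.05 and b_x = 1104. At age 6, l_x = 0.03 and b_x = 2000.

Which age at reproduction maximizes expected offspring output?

Expected offspring if breeding at age x = l_x × b_x:
  age 1: 0.41 × 135 = 55.350
  age 2: 0.17 × 302 = 51.340
  age 3: 0.11 × 414 = 45.540
  age 4: 0.07 × 684 = 47.880
  age 5: 0.05 × 1104 = 55.200
  age 6: 0.03 × 2000 = 60.000
Maximum at age 6 (60.000).

6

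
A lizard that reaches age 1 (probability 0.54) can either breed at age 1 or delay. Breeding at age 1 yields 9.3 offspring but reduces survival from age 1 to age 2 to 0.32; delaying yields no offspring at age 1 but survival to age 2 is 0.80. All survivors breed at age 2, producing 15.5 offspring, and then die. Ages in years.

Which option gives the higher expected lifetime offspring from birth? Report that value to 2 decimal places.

breed at age 1: R₀ = 0.54 × (9.3 + 0.32 × 15.5) = 0.54 × 14.2600 = 7.7004
delay to age 2: R₀ = 0.54 × (0.80 × 15.5) = 0.54 × 12.4000 = 6.6960
Higher: breed at age 1 (7.7004).

7.70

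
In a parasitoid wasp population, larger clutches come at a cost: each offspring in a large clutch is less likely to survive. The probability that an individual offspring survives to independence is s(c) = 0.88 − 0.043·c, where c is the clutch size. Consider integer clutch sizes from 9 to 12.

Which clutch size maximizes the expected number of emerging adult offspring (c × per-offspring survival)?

10

Expected emerging adult offspring = c × s(c):
  c=9: 9 × 0.493 = 4.437
  c=10: 10 × 0.450 = 4.500
  c=11: 11 × 0.407 = 4.477
  c=12: 12 × 0.364 = 4.368
Maximum at c = 10 (4.500 emerging adult offspring).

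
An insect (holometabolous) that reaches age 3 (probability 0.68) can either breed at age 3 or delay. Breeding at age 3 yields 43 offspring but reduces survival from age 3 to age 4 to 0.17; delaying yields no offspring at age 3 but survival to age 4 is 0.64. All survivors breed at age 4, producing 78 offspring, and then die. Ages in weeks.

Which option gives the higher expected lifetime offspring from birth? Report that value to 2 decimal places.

breed at age 3: R₀ = 0.68 × (43 + 0.17 × 78) = 0.68 × 56.2600 = 38.2568
delay to age 4: R₀ = 0.68 × (0.64 × 78) = 0.68 × 49.9200 = 33.9456
Higher: breed at age 3 (38.2568).

38.26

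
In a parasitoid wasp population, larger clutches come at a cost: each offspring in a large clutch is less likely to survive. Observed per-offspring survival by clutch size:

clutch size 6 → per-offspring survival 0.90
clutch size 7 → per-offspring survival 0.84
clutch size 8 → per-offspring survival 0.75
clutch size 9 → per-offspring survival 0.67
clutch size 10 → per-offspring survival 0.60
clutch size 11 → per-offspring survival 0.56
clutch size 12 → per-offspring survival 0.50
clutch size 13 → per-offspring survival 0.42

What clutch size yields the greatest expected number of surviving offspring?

11

Expected surviving offspring = c × s(c):
  c=6: 6 × 0.90 = 5.400
  c=7: 7 × 0.84 = 5.880
  c=8: 8 × 0.75 = 6.000
  c=9: 9 × 0.67 = 6.030
  c=10: 10 × 0.60 = 6.000
  c=11: 11 × 0.56 = 6.160
  c=12: 12 × 0.50 = 6.000
  c=13: 13 × 0.42 = 5.460
Maximum at c = 11 (6.160 surviving offspring).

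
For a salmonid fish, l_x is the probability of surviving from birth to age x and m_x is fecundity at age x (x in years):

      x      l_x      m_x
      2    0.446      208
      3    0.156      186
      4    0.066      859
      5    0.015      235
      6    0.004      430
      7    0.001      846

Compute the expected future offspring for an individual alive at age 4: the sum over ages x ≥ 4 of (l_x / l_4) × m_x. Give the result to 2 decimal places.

951.29

l_4 = 0.066. Conditional survival from age 4 to x is l_x / l_4.
  x=4: (0.066/0.066) × 859 = 859.0000
  x=5: (0.015/0.066) × 235 = 53.4091
  x=6: (0.004/0.066) × 430 = 26.0606
  x=7: (0.001/0.066) × 846 = 12.8182
Sum = 859.0000 + 53.4091 + 26.0606 + 12.8182 = 951.2879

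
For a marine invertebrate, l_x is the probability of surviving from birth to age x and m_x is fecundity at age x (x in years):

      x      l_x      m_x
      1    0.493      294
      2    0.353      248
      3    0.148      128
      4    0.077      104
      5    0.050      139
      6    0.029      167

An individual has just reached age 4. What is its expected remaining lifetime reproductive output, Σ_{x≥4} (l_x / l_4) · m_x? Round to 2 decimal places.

l_4 = 0.077. Conditional survival from age 4 to x is l_x / l_4.
  x=4: (0.077/0.077) × 104 = 104.0000
  x=5: (0.050/0.077) × 139 = 90.2597
  x=6: (0.029/0.077) × 167 = 62.8961
Sum = 104.0000 + 90.2597 + 62.8961 = 257.1558

257.16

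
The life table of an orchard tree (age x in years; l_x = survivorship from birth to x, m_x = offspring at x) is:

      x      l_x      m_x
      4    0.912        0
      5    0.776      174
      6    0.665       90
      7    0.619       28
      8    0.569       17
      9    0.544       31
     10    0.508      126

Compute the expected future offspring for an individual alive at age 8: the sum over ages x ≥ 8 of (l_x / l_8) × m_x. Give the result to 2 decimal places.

159.13

l_8 = 0.569. Conditional survival from age 8 to x is l_x / l_8.
  x=8: (0.569/0.569) × 17 = 17.0000
  x=9: (0.544/0.569) × 31 = 29.6380
  x=10: (0.508/0.569) × 126 = 112.4921
Sum = 17.0000 + 29.6380 + 112.4921 = 159.1301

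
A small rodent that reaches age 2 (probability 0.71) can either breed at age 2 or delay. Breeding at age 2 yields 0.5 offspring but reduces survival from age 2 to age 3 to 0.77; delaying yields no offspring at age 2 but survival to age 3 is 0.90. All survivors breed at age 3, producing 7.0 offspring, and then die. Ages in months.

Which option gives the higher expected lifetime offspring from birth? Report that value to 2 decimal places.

4.47

breed at age 2: R₀ = 0.71 × (0.5 + 0.77 × 7.0) = 0.71 × 5.8900 = 4.1819
delay to age 3: R₀ = 0.71 × (0.90 × 7.0) = 0.71 × 6.3000 = 4.4730
Higher: delay to age 3 (4.4730).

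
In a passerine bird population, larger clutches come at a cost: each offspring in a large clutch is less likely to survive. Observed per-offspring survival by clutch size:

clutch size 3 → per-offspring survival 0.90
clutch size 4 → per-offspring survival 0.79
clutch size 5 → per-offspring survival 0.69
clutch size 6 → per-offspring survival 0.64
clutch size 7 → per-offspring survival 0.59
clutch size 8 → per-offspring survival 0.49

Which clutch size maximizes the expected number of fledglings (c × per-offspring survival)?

Expected fledglings = c × s(c):
  c=3: 3 × 0.90 = 2.700
  c=4: 4 × 0.79 = 3.160
  c=5: 5 × 0.69 = 3.450
  c=6: 6 × 0.64 = 3.840
  c=7: 7 × 0.59 = 4.130
  c=8: 8 × 0.49 = 3.920
Maximum at c = 7 (4.130 fledglings).

7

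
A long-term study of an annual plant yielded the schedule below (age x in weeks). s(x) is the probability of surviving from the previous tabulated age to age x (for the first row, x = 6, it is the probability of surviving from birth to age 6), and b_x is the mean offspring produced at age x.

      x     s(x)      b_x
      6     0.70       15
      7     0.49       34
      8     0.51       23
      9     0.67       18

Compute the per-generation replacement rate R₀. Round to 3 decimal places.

28.295

Survivorship from birth: l_x = s_6·s_7·…·s_x.
  l_6 = 0.70000
  l_7 = 0.34300
  l_8 = 0.17493
  l_9 = 0.11720
R₀ = Σ l_x b_x:
  age 6: 0.70000 × 15 = 10.5000
  age 7: 0.34300 × 34 = 11.6620
  age 8: 0.17493 × 23 = 4.0234
  age 9: 0.11720 × 18 = 2.1096
R₀ = 10.5000 + 11.6620 + 4.0234 + 2.1096 = 28.2950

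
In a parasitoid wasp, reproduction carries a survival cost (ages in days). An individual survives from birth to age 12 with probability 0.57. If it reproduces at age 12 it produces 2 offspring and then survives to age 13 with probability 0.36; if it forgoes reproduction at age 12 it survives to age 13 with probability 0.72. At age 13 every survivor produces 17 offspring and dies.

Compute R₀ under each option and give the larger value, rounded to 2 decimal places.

6.98

breed at age 12: R₀ = 0.57 × (2 + 0.36 × 17) = 0.57 × 8.1200 = 4.6284
delay to age 13: R₀ = 0.57 × (0.72 × 17) = 0.57 × 12.2400 = 6.9768
Higher: delay to age 13 (6.9768).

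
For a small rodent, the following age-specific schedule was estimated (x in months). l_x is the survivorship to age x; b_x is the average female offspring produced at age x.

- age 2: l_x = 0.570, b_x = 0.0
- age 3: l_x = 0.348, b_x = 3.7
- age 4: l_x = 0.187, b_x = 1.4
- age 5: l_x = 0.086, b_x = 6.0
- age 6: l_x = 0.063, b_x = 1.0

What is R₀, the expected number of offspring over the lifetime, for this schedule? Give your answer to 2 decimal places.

2.13

R₀ = Σ l_x b_x:
  age 2: 0.570 × 0.0 = 0.0000
  age 3: 0.348 × 3.7 = 1.2876
  age 4: 0.187 × 1.4 = 0.2618
  age 5: 0.086 × 6.0 = 0.5160
  age 6: 0.063 × 1.0 = 0.0630
R₀ = 0.0000 + 1.2876 + 0.2618 + 0.5160 + 0.0630 = 2.1284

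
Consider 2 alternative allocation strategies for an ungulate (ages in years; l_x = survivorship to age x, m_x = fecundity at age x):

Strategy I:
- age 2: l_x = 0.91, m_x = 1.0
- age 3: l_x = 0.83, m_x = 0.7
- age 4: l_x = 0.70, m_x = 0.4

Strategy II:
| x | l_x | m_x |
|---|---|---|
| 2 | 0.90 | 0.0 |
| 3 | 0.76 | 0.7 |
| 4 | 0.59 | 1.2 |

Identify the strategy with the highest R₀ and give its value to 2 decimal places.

1.77

Strategy I: R₀ = 0.91×1.0 + 0.83×0.7 + 0.70×0.4 = 1.7710
Strategy II: R₀ = 0.90×0.0 + 0.76×0.7 + 0.59×1.2 = 1.2400
Highest R₀: strategy I with 1.7710.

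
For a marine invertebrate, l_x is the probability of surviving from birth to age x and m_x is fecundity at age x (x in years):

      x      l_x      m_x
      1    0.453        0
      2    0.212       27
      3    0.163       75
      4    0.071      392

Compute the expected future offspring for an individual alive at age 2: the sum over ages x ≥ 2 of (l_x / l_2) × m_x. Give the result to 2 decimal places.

215.95

l_2 = 0.212. Conditional survival from age 2 to x is l_x / l_2.
  x=2: (0.212/0.212) × 27 = 27.0000
  x=3: (0.163/0.212) × 75 = 57.6651
  x=4: (0.071/0.212) × 392 = 131.2830
Sum = 27.0000 + 57.6651 + 131.2830 = 215.9481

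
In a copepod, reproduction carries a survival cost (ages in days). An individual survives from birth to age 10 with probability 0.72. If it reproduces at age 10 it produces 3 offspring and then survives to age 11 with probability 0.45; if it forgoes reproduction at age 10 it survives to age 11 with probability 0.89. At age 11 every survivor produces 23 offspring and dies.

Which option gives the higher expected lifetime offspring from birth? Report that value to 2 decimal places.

14.74

breed at age 10: R₀ = 0.72 × (3 + 0.45 × 23) = 0.72 × 13.3500 = 9.6120
delay to age 11: R₀ = 0.72 × (0.89 × 23) = 0.72 × 20.4700 = 14.7384
Higher: delay to age 11 (14.7384).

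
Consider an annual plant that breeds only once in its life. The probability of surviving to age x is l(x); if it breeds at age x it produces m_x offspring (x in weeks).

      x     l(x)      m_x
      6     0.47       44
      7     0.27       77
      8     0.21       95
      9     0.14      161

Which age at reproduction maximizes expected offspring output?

Expected offspring if breeding at age x = l(x) × m_x:
  age 6: 0.47 × 44 = 20.680
  age 7: 0.27 × 77 = 20.790
  age 8: 0.21 × 95 = 19.950
  age 9: 0.14 × 161 = 22.540
Maximum at age 9 (22.540).

9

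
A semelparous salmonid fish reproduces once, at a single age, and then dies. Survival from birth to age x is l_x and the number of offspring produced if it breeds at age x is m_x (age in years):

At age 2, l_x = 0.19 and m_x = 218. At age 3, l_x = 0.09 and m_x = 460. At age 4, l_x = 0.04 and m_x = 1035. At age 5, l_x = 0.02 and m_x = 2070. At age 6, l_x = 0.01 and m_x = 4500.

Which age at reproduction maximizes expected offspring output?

6

Expected offspring if breeding at age x = l_x × m_x:
  age 2: 0.19 × 218 = 41.420
  age 3: 0.09 × 460 = 41.400
  age 4: 0.04 × 1035 = 41.400
  age 5: 0.02 × 2070 = 41.400
  age 6: 0.01 × 4500 = 45.000
Maximum at age 6 (45.000).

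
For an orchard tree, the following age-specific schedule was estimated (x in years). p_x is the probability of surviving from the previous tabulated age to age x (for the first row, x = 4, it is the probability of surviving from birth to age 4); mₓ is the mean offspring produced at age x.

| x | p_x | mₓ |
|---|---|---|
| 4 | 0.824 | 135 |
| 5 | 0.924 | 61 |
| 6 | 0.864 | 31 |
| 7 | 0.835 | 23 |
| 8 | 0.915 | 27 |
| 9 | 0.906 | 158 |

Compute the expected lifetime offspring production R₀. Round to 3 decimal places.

Survivorship from birth: l_x = p_4·p_5·…·p_x.
  l_4 = 0.82400
  l_5 = 0.76138
  l_6 = 0.65783
  l_7 = 0.54929
  l_8 = 0.50260
  l_9 = 0.45535
R₀ = Σ l_x mₓ:
  age 4: 0.82400 × 135 = 111.2400
  age 5: 0.76138 × 61 = 46.4442
  age 6: 0.65783 × 31 = 20.3927
  age 7: 0.54929 × 23 = 12.6337
  age 8: 0.50260 × 27 = 13.5702
  age 9: 0.45535 × 158 = 71.9453
R₀ = 111.2400 + 46.4442 + 20.3927 + 12.6337 + 13.5702 + 71.9453 = 276.2261

276.226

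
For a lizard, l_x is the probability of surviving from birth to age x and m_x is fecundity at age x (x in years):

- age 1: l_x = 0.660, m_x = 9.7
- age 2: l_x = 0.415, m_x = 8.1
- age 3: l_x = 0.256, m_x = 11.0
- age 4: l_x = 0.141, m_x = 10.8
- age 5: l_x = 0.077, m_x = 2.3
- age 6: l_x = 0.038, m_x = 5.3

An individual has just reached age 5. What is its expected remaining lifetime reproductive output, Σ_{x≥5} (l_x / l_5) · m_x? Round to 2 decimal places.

4.92

l_5 = 0.077. Conditional survival from age 5 to x is l_x / l_5.
  x=5: (0.077/0.077) × 2.3 = 2.3000
  x=6: (0.038/0.077) × 5.3 = 2.6156
Sum = 2.3000 + 2.6156 = 4.9156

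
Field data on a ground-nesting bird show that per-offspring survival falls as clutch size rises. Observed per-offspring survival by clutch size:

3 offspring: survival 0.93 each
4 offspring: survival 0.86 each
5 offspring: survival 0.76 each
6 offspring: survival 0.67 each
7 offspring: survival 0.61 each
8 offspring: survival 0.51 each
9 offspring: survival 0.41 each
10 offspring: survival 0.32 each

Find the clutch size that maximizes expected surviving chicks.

Expected surviving chicks = c × s(c):
  c=3: 3 × 0.93 = 2.790
  c=4: 4 × 0.86 = 3.440
  c=5: 5 × 0.76 = 3.800
  c=6: 6 × 0.67 = 4.020
  c=7: 7 × 0.61 = 4.270
  c=8: 8 × 0.51 = 4.080
  c=9: 9 × 0.41 = 3.690
  c=10: 10 × 0.32 = 3.200
Maximum at c = 7 (4.270 surviving chicks).

7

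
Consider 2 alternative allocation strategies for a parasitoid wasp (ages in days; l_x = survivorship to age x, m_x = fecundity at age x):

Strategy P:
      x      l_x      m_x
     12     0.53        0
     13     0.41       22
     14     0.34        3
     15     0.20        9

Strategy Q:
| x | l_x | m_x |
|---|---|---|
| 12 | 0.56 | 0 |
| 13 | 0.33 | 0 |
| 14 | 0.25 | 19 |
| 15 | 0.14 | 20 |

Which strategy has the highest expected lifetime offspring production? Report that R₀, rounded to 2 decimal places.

11.84

Strategy P: R₀ = 0.53×0 + 0.41×22 + 0.34×3 + 0.20×9 = 11.8400
Strategy Q: R₀ = 0.56×0 + 0.33×0 + 0.25×19 + 0.14×20 = 7.5500
Highest R₀: strategy P with 11.8400.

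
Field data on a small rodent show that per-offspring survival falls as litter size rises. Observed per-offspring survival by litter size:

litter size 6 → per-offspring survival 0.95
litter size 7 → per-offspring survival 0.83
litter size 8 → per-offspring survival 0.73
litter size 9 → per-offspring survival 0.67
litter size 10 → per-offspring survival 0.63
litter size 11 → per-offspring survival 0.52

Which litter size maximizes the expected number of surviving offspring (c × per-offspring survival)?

10

Expected surviving offspring = c × s(c):
  c=6: 6 × 0.95 = 5.700
  c=7: 7 × 0.83 = 5.810
  c=8: 8 × 0.73 = 5.840
  c=9: 9 × 0.67 = 6.030
  c=10: 10 × 0.63 = 6.300
  c=11: 11 × 0.52 = 5.720
Maximum at c = 10 (6.300 surviving offspring).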